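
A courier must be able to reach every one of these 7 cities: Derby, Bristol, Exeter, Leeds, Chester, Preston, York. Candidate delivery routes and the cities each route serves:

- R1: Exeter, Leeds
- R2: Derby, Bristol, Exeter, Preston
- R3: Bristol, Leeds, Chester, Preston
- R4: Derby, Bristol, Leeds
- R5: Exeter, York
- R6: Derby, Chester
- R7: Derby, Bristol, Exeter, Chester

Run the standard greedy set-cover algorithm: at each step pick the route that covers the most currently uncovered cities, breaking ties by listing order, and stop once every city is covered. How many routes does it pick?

3

Pick 1: R2 covers 4 new cities (Derby, Bristol, Exeter, Preston).
Pick 2: R3 covers 2 new cities (Leeds, Chester).
Pick 3: R5 covers 1 new cities (York).
Greedy uses 3 routes.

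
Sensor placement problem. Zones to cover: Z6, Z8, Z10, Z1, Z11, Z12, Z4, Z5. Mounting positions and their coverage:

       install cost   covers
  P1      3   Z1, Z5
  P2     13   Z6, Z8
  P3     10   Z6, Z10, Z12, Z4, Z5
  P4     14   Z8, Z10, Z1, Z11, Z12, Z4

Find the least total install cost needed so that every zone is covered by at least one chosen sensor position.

24

P3, P4 cover every zone at install cost 10 + 14 = 24.
Any cover uses at least 2 sensor positions; among all covering selections none totals below 24.
Greedy by coverage-per-install cost would pick P1, P3, P4 for 27 — worse than the optimum 24.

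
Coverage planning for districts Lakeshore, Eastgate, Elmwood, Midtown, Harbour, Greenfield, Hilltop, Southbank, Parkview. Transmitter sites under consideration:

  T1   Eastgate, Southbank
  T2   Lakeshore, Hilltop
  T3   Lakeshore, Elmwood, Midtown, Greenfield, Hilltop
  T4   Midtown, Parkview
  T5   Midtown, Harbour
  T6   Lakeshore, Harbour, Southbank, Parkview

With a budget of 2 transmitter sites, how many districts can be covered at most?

Choosing T3, T6 covers {Lakeshore, Elmwood, Midtown, Harbour, Greenfield, Hilltop, Southbank, Parkview} — 8 districts.
No choice of 2 transmitter sites does better; here Eastgate is left uncovered.

8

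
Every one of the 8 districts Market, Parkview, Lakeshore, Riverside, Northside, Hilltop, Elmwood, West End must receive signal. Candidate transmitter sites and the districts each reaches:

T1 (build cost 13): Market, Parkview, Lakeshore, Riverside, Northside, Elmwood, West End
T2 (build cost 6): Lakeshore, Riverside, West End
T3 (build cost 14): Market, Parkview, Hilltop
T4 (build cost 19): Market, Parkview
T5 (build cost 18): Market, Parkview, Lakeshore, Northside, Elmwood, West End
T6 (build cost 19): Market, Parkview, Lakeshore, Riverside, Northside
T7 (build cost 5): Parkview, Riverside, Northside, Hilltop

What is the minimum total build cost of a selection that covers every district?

T1, T7 cover every district at build cost 13 + 5 = 18.
Any cover uses at least 2 transmitter sites; among all covering selections none totals below 18.

18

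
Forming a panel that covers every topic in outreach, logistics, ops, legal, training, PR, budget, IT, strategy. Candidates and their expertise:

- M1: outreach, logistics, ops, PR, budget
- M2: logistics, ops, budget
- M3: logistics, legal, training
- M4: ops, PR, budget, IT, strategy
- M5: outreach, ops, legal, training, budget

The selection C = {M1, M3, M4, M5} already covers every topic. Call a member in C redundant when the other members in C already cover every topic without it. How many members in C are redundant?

Drop M1: the rest still cover every topic — redundant.
Drop M3: the rest still cover every topic — redundant.
Drop M4: IT, strategy uncovered — not redundant.
Drop M5: the rest still cover every topic — redundant.
3 redundant: M1, M3, M5.

3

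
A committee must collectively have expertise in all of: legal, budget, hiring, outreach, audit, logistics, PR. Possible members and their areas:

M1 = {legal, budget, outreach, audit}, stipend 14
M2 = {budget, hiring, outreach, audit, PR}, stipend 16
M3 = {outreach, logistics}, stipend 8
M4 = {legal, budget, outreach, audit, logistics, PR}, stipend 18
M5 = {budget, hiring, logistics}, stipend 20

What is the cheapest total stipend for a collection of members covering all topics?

34

M2, M4 cover every topic at stipend 16 + 18 = 34.
Any cover uses at least 2 members; among all covering selections none totals below 34.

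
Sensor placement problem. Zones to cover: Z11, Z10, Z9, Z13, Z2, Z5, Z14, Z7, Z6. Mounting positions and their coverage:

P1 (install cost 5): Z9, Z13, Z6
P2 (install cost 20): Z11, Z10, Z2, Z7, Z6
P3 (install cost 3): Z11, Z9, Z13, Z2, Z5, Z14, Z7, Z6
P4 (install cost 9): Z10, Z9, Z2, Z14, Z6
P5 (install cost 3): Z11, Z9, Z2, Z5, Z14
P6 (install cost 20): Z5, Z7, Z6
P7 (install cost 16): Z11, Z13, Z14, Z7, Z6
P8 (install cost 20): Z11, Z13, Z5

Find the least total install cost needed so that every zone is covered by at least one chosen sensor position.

12

P3, P4 cover every zone at install cost 3 + 9 = 12.
Any cover uses at least 2 sensor positions; among all covering selections none totals below 12.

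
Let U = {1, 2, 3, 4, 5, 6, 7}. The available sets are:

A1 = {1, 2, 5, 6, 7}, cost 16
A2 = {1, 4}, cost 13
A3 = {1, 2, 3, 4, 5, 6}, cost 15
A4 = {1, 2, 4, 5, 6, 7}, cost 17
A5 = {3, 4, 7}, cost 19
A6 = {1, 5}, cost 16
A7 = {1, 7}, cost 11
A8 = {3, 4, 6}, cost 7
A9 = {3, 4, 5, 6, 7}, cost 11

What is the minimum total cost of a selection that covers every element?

23

A1, A8 cover every element at cost 16 + 7 = 23.
Any cover uses at least 2 sets; among all covering selections none totals below 23.
Greedy by coverage-per-cost would pick A9, A3 for 26 — worse than the optimum 23.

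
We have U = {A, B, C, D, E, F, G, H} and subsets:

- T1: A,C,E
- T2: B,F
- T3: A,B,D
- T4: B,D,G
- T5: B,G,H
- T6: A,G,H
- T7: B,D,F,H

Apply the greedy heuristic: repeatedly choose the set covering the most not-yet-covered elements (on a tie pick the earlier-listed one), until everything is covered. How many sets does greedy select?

3

Pick 1: T7 covers 4 new elements (B, D, F, H).
Pick 2: T1 covers 3 new elements (A, C, E).
Pick 3: T4 covers 1 new elements (G).
Greedy uses 3 sets.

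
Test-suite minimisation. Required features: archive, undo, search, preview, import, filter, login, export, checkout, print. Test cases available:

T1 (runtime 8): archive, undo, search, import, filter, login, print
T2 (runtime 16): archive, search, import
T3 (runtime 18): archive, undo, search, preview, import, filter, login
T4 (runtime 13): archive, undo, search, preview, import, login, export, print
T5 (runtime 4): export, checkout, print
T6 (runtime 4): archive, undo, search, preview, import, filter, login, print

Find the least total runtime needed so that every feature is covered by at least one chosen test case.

8

T5, T6 cover every feature at runtime 4 + 4 = 8.
Any cover uses at least 2 test cases; among all covering selections none totals below 8.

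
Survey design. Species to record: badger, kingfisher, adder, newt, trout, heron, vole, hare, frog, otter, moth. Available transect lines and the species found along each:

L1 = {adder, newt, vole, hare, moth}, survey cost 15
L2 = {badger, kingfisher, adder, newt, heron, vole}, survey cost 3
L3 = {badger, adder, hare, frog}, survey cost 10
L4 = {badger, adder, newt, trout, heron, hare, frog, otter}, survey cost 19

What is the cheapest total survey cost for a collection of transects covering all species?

37

L1, L2, L4 cover every species at survey cost 15 + 3 + 19 = 37.
Any cover uses at least 3 transects; among all covering selections none totals below 37.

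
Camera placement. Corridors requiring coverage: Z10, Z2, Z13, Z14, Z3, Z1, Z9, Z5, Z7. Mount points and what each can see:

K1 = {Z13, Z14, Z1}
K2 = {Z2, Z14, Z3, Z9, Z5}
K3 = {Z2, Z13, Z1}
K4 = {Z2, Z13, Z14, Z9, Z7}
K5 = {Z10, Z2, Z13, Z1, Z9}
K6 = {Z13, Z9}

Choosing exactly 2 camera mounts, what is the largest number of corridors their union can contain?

Choosing K2, K5 covers {Z10, Z2, Z13, Z14, Z3, Z1, Z9, Z5} — 8 corridors.
No choice of 2 camera mounts does better; here Z7 is left uncovered.

8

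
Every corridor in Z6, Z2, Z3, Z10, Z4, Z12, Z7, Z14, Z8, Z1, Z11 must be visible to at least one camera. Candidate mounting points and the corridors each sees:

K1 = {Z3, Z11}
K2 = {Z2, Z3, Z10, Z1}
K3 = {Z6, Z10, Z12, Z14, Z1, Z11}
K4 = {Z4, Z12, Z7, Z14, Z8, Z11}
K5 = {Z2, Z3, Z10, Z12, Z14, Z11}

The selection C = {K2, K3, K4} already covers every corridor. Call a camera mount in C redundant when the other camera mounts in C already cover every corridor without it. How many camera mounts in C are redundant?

Drop K2: Z2, Z3 uncovered — not redundant.
Drop K3: Z6 uncovered — not redundant.
Drop K4: Z4, Z7, Z8 uncovered — not redundant.
None of the camera mounts in C is redundant.

0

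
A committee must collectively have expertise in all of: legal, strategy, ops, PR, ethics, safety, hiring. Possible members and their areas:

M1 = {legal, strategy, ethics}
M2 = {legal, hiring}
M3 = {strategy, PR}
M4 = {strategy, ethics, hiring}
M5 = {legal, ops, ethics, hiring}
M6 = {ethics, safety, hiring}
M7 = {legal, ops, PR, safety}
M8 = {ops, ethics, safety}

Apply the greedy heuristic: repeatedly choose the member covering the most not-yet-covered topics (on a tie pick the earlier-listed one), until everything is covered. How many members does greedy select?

Pick 1: M5 covers 4 new topics (legal, ops, ethics, hiring).
Pick 2: M3 covers 2 new topics (strategy, PR).
Pick 3: M6 covers 1 new topics (safety).
Greedy uses 3 members. (The true minimum is 2.)

3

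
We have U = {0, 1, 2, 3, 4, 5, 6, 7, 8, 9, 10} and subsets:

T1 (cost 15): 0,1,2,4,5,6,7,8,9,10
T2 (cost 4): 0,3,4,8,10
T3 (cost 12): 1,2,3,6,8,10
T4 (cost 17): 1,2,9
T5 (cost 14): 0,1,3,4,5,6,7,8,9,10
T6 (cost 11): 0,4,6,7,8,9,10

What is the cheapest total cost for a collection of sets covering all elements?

19

T1, T2 cover every element at cost 15 + 4 = 19.
Any cover uses at least 2 sets; among all covering selections none totals below 19.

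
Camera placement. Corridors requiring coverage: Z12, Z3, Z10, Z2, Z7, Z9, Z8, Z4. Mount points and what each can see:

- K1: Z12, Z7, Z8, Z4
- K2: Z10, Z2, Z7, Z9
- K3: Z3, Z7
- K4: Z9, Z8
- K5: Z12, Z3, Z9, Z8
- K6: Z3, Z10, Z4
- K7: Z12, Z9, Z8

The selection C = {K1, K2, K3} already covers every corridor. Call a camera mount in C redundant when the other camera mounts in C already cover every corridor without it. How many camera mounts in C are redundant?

0

Drop K1: Z12, Z8, Z4 uncovered — not redundant.
Drop K2: Z10, Z2, Z9 uncovered — not redundant.
Drop K3: Z3 uncovered — not redundant.
None of the camera mounts in C is redundant.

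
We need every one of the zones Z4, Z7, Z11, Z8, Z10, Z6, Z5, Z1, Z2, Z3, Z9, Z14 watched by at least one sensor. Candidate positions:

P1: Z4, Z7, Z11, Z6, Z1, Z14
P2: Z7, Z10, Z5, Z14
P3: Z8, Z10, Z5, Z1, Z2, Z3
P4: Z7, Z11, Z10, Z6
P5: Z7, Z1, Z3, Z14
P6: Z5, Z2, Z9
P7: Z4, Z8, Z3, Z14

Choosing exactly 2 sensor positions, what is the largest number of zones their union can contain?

11

Choosing P1, P3 covers {Z4, Z7, Z11, Z8, Z10, Z6, Z5, Z1, Z2, Z3, Z14} — 11 zones.
No choice of 2 sensor positions does better; here Z9 is left uncovered.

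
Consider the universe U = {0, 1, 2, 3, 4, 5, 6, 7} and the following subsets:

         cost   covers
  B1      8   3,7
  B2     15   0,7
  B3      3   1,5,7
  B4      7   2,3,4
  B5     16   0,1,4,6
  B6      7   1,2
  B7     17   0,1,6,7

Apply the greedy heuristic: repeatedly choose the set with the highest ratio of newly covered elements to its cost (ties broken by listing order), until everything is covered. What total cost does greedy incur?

26

Pick 1: B3 adds 3 new (1, 5, 7) at cost 3 (ratio 3/3).
Pick 2: B4 adds 3 new (2, 3, 4) at cost 7 (ratio 3/7).
Pick 3: B5 adds 2 new (0, 6) at cost 16 (ratio 2/16).
Greedy total cost: 3 + 7 + 16 = 26.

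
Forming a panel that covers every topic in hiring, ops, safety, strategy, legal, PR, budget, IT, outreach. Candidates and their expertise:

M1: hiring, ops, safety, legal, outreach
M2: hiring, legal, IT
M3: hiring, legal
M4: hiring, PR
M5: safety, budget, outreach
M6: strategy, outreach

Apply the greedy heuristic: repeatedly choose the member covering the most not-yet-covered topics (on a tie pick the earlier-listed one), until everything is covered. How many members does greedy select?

5

Pick 1: M1 covers 5 new topics (hiring, ops, safety, legal, outreach).
Pick 2: M2 covers 1 new topics (IT).
Pick 3: M4 covers 1 new topics (PR).
Pick 4: M5 covers 1 new topics (budget).
Pick 5: M6 covers 1 new topics (strategy).
Greedy uses 5 members.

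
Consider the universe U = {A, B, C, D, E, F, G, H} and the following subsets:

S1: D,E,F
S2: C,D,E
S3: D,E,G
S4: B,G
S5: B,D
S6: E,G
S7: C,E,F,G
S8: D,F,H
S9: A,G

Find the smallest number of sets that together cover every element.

S2, S4, S8, S9 together cover {A, B, C, D, E, F, G, H} — every element.
No 3 of the 9 sets cover everything (all 84 triples fall short), so 4 is minimum.

4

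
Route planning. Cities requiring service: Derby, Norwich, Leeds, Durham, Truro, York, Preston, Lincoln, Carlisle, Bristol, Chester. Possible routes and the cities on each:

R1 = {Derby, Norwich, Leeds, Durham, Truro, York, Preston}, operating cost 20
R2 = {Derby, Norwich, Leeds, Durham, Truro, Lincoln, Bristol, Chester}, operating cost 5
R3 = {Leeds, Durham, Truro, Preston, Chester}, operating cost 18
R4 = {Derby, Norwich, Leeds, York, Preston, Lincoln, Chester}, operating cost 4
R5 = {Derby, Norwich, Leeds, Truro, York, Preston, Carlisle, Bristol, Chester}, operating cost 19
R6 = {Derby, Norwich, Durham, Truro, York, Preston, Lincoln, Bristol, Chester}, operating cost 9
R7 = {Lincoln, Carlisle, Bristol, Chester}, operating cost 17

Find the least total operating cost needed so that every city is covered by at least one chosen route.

R2, R5 cover every city at operating cost 5 + 19 = 24.
Any cover uses at least 2 routes; among all covering selections none totals below 24.

24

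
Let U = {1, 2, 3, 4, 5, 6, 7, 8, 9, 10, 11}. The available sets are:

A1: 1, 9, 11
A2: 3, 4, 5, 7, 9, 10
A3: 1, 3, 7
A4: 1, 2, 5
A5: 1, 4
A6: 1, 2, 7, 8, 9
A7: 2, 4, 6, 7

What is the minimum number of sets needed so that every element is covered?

A1, A2, A6, A7 together cover {1, 2, 3, 4, 5, 6, 7, 8, 9, 10, 11} — every element.
No 3 of the 7 sets cover everything (all 35 triples fall short), so 4 is minimum.

4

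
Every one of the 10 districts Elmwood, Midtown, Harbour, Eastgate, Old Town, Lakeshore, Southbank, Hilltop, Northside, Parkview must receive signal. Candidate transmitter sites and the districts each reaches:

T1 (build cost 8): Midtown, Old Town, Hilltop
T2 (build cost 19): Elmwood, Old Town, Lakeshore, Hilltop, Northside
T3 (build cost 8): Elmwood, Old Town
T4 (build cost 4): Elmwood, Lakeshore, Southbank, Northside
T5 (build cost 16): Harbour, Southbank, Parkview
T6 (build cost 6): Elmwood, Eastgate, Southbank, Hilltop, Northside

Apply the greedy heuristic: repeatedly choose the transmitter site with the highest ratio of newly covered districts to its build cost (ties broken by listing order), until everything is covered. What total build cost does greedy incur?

34

Pick 1: T4 adds 4 new (Elmwood, Lakeshore, Southbank, Northside) at build cost 4 (ratio 4/4).
Pick 2: T1 adds 3 new (Midtown, Old Town, Hilltop) at build cost 8 (ratio 3/8).
Pick 3: T6 adds 1 new (Eastgate) at build cost 6 (ratio 1/6).
Pick 4: T5 adds 2 new (Harbour, Parkview) at build cost 16 (ratio 2/16).
Greedy total build cost: 4 + 8 + 6 + 16 = 34.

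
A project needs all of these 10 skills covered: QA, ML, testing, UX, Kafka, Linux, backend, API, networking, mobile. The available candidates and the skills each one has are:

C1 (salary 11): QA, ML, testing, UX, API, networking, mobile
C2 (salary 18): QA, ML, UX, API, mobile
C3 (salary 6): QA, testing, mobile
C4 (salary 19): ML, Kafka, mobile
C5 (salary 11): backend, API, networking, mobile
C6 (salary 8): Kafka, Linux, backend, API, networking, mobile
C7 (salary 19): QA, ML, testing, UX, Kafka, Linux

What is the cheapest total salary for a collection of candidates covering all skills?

C1, C6 cover every skill at salary 11 + 8 = 19.
Any cover uses at least 2 candidates; among all covering selections none totals below 19.

19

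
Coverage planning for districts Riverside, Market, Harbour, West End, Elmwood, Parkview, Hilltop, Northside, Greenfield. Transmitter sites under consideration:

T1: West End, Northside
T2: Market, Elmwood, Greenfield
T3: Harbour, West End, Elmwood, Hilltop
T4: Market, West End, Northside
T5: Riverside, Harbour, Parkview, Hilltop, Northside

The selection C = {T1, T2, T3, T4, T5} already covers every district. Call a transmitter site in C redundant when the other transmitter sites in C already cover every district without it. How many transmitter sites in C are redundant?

3

Drop T1: the rest still cover every district — redundant.
Drop T2: Greenfield uncovered — not redundant.
Drop T3: the rest still cover every district — redundant.
Drop T4: the rest still cover every district — redundant.
Drop T5: Riverside, Parkview uncovered — not redundant.
3 redundant: T1, T3, T4.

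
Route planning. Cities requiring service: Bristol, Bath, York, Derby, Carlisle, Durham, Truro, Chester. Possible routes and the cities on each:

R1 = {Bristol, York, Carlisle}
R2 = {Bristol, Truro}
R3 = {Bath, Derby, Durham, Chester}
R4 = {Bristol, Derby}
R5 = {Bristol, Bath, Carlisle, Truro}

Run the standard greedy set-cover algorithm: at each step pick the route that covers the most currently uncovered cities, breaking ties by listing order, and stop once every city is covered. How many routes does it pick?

3

Pick 1: R3 covers 4 new cities (Bath, Derby, Durham, Chester).
Pick 2: R1 covers 3 new cities (Bristol, York, Carlisle).
Pick 3: R2 covers 1 new cities (Truro).
Greedy uses 3 routes.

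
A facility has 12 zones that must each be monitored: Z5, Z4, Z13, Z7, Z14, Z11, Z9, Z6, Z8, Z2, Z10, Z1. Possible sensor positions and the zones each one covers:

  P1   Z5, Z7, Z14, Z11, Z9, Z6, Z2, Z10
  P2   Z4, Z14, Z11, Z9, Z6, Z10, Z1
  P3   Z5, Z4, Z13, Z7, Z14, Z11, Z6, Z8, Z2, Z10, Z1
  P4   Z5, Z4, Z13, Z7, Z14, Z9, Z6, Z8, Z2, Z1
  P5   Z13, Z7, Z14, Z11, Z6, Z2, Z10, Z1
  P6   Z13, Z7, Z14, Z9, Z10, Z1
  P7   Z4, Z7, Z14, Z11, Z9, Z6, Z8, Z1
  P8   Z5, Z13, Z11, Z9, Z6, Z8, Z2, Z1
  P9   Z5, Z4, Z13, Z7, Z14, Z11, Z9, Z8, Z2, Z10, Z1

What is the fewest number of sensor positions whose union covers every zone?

2

P1, P3 together cover {Z5, Z4, Z13, Z7, Z14, Z11, Z9, Z6, Z8, Z2, Z10, Z1} — every zone.
No single sensor position contains all 12 zones, so 2 is optimal.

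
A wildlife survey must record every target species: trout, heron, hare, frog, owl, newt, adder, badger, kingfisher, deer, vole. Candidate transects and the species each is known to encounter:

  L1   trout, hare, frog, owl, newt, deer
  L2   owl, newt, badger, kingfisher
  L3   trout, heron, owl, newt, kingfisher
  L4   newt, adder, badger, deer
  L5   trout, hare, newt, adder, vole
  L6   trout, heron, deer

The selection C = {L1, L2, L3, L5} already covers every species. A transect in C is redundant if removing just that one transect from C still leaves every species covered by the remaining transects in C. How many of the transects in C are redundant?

Drop L1: frog, deer uncovered — not redundant.
Drop L2: badger uncovered — not redundant.
Drop L3: heron uncovered — not redundant.
Drop L5: adder, vole uncovered — not redundant.
None of the transects in C is redundant.

0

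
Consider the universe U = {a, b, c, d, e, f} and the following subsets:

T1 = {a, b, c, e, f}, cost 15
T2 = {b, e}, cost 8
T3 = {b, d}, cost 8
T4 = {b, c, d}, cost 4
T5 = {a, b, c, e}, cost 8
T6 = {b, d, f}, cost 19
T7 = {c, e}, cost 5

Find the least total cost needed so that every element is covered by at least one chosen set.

T1, T4 cover every element at cost 15 + 4 = 19.
Any cover uses at least 2 sets; among all covering selections none totals below 19.

19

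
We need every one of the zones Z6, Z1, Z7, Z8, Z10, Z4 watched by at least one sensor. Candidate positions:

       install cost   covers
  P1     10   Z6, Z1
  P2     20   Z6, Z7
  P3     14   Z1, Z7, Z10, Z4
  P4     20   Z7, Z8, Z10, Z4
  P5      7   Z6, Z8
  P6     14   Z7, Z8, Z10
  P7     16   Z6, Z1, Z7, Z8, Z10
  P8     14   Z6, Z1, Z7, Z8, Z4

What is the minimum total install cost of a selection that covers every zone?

P3, P5 cover every zone at install cost 14 + 7 = 21.
Any cover uses at least 2 sensor positions; among all covering selections none totals below 21.

21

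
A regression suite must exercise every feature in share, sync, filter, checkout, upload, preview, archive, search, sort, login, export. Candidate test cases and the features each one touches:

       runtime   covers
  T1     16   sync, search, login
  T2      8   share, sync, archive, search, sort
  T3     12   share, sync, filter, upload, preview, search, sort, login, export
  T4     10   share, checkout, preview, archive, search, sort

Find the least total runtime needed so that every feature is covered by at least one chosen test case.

T3, T4 cover every feature at runtime 12 + 10 = 22.
Any cover uses at least 2 test cases; among all covering selections none totals below 22.

22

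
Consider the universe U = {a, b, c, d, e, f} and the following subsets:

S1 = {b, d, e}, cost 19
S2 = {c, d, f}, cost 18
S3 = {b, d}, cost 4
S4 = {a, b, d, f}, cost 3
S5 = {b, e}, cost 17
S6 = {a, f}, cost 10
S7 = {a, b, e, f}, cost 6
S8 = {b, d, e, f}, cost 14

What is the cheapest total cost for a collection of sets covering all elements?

24

S2, S7 cover every element at cost 18 + 6 = 24.
Any cover uses at least 2 sets; among all covering selections none totals below 24.
Greedy by coverage-per-cost would pick S4, S7, S2 for 27 — worse than the optimum 24.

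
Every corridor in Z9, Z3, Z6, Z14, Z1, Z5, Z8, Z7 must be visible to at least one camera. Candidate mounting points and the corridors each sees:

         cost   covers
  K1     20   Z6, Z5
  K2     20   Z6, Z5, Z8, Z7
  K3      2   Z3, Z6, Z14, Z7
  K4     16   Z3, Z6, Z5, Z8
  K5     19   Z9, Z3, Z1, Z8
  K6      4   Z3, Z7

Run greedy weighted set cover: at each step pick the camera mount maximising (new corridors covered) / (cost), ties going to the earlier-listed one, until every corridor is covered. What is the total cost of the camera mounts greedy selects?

Pick 1: K3 adds 4 new (Z3, Z6, Z14, Z7) at cost 2 (ratio 4/2).
Pick 2: K5 adds 3 new (Z9, Z1, Z8) at cost 19 (ratio 3/19).
Pick 3: K4 adds 1 new (Z5) at cost 16 (ratio 1/16).
Greedy total cost: 2 + 19 + 16 = 37.

37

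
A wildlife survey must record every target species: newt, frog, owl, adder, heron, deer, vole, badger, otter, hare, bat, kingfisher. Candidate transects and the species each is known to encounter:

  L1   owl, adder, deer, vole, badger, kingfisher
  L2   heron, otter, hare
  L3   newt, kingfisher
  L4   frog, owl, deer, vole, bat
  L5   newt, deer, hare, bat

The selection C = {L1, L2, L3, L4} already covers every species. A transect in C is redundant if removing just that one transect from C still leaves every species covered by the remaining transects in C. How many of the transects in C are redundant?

0

Drop L1: adder, badger uncovered — not redundant.
Drop L2: heron, otter, hare uncovered — not redundant.
Drop L3: newt uncovered — not redundant.
Drop L4: frog, bat uncovered — not redundant.
None of the transects in C is redundant.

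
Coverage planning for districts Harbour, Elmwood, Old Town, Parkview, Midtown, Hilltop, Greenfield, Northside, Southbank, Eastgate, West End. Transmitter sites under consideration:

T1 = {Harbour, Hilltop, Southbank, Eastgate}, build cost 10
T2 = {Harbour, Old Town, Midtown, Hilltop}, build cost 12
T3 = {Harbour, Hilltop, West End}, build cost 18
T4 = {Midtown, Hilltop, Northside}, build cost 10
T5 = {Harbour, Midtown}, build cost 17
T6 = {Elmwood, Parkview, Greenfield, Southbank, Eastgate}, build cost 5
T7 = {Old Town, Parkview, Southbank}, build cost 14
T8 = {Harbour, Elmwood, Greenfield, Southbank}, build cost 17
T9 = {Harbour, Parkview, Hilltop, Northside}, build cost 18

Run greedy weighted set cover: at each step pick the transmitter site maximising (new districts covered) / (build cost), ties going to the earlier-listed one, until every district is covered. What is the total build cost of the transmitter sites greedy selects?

Pick 1: T6 adds 5 new (Elmwood, Parkview, Greenfield, Southbank, Eastgate) at build cost 5 (ratio 5/5).
Pick 2: T2 adds 4 new (Harbour, Old Town, Midtown, Hilltop) at build cost 12 (ratio 4/12).
Pick 3: T4 adds 1 new (Northside) at build cost 10 (ratio 1/10).
Pick 4: T3 adds 1 new (West End) at build cost 18 (ratio 1/18).
Greedy total build cost: 5 + 12 + 10 + 18 = 45.

45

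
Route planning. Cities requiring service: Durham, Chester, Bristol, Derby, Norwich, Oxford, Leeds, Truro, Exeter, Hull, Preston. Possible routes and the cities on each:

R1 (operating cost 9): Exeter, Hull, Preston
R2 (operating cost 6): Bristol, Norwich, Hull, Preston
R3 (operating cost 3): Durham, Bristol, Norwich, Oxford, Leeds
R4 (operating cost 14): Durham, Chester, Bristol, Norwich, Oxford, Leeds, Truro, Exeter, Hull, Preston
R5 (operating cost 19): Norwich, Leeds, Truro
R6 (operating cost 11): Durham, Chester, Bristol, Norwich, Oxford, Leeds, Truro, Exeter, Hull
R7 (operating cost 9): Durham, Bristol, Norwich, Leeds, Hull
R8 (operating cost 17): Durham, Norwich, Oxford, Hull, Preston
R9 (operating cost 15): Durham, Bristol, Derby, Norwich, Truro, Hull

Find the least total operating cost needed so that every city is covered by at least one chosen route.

R4, R9 cover every city at operating cost 14 + 15 = 29.
Any cover uses at least 2 routes; among all covering selections none totals below 29.
Greedy by coverage-per-operating cost would pick R3, R6, R2, R9 for 35 — worse than the optimum 29.

29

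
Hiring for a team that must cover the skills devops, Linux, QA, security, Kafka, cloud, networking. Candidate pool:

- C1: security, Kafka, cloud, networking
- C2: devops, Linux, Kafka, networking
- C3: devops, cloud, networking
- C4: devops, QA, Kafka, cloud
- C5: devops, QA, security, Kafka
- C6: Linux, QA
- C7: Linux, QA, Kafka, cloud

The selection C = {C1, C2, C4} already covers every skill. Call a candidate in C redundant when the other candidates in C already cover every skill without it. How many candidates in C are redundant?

0

Drop C1: security uncovered — not redundant.
Drop C2: Linux uncovered — not redundant.
Drop C4: QA uncovered — not redundant.
None of the candidates in C is redundant.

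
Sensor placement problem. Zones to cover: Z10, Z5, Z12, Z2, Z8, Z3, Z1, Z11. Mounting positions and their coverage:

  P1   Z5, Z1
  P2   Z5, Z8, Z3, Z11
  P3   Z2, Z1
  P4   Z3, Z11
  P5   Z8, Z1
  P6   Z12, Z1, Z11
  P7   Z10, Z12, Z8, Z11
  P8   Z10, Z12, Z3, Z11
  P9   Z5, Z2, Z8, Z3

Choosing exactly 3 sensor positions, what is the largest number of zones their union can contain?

8

Choosing P1, P7, P9 covers {Z10, Z5, Z12, Z2, Z8, Z3, Z1, Z11} — 8 zones.
That is all 8 zones.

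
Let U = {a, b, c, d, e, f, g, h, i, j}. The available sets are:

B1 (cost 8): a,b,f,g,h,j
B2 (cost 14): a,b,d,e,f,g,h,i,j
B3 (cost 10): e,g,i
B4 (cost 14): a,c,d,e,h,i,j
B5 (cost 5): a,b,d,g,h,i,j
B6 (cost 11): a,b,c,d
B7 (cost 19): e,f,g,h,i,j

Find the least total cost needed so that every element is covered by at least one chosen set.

B1, B4 cover every element at cost 8 + 14 = 22.
Any cover uses at least 2 sets; among all covering selections none totals below 22.

22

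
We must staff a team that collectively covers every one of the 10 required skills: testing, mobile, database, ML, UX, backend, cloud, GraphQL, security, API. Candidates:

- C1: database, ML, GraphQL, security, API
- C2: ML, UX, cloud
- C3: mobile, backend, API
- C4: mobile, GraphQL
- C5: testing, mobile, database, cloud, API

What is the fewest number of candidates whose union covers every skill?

4

C1, C2, C3, C5 together cover {testing, mobile, database, ML, UX, backend, cloud, GraphQL, security, API} — every skill.
No 3 of the 5 candidates cover everything (all 10 triples fall short), so 4 is minimum.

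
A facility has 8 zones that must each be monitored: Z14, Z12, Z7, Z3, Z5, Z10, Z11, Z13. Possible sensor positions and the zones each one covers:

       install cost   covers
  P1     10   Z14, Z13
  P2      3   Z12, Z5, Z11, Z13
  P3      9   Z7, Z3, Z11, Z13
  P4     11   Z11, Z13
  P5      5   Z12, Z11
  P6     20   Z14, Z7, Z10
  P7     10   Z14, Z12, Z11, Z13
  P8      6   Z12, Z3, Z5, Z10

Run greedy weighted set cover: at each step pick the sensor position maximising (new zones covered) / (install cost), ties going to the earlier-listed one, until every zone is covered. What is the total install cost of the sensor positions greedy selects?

Pick 1: P2 adds 4 new (Z12, Z5, Z11, Z13) at install cost 3 (ratio 4/3).
Pick 2: P8 adds 2 new (Z3, Z10) at install cost 6 (ratio 2/6).
Pick 3: P3 adds 1 new (Z7) at install cost 9 (ratio 1/9).
Pick 4: P1 adds 1 new (Z14) at install cost 10 (ratio 1/10).
Greedy total install cost: 3 + 6 + 9 + 10 = 28. (The true optimum is 25, so greedy overshoots here.)

28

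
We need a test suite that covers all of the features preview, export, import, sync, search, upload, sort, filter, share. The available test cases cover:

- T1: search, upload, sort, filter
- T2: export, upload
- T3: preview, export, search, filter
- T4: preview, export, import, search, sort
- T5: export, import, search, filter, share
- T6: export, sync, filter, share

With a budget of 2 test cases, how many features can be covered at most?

Choosing T4, T6 covers {preview, export, import, sync, search, sort, filter, share} — 8 features.
No choice of 2 test cases does better; here upload is left uncovered.

8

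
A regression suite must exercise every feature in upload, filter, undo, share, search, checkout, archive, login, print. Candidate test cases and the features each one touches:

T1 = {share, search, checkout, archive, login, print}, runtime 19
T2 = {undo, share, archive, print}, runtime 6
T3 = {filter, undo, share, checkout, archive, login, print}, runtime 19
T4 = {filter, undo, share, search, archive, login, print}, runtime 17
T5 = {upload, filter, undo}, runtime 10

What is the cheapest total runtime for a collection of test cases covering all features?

29

T1, T5 cover every feature at runtime 19 + 10 = 29.
Any cover uses at least 2 test cases; among all covering selections none totals below 29.
Greedy by coverage-per-runtime would pick T2, T5, T1 for 35 — worse than the optimum 29.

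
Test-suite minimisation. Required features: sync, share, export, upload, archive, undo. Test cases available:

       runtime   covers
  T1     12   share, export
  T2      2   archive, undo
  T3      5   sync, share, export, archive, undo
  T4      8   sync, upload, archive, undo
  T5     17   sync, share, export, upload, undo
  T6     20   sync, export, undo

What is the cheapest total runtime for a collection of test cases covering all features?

T3, T4 cover every feature at runtime 5 + 8 = 13.
Any cover uses at least 2 test cases; among all covering selections none totals below 13.

13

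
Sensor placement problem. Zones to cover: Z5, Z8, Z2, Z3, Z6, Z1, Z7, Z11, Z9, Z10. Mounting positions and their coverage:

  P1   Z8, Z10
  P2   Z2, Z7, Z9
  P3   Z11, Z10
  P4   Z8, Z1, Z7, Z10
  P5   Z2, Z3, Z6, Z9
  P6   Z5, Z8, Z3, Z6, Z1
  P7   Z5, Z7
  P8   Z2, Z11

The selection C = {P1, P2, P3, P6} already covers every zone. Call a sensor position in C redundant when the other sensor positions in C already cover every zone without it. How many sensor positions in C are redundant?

1

Drop P1: the rest still cover every zone — redundant.
Drop P2: Z2, Z7, Z9 uncovered — not redundant.
Drop P3: Z11 uncovered — not redundant.
Drop P6: Z5, Z3, Z6, Z1 uncovered — not redundant.
1 redundant: P1.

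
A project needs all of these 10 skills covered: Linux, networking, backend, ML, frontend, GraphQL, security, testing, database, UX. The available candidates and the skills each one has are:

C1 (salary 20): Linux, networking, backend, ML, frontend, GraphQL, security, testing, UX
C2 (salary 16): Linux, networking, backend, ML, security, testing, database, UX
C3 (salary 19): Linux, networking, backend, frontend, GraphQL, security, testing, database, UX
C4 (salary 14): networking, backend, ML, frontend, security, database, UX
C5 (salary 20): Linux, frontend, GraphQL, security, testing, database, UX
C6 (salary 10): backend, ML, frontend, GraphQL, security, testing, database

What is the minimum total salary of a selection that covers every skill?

C2, C6 cover every skill at salary 16 + 10 = 26.
Any cover uses at least 2 candidates; among all covering selections none totals below 26.

26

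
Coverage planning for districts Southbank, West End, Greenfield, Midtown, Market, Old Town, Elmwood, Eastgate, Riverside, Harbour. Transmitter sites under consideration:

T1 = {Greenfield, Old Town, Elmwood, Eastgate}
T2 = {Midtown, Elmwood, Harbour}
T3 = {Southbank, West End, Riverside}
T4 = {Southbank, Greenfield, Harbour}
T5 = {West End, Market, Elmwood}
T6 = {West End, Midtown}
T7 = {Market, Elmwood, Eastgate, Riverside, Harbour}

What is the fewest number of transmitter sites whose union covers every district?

T1, T2, T3, T5 together cover {Southbank, West End, Greenfield, Midtown, Market, Old Town, Elmwood, Eastgate, Riverside, Harbour} — every district.
No 3 of the 7 transmitter sites cover everything (all 35 triples fall short), so 4 is minimum.

4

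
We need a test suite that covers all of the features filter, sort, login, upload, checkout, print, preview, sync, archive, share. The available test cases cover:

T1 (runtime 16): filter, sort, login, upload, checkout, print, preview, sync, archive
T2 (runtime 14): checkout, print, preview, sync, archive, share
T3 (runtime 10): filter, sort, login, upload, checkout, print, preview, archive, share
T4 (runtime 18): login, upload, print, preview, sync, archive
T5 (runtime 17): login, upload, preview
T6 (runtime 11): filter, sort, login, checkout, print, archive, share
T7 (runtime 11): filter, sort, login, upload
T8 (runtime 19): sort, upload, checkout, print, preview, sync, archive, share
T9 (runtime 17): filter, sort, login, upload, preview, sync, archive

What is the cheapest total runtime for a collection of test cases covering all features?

T2, T3 cover every feature at runtime 14 + 10 = 24.
Any cover uses at least 2 test cases; among all covering selections none totals below 24.

24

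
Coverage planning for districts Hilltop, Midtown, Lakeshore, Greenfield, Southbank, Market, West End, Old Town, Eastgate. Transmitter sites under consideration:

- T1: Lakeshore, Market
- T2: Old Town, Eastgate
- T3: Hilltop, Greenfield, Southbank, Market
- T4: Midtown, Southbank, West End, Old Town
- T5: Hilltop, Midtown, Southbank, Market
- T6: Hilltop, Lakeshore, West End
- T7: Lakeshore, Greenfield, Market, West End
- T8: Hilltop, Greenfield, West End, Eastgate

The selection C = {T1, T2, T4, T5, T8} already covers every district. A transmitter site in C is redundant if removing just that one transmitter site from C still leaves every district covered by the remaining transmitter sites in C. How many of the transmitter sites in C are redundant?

3

Drop T1: Lakeshore uncovered — not redundant.
Drop T2: the rest still cover every district — redundant.
Drop T4: the rest still cover every district — redundant.
Drop T5: the rest still cover every district — redundant.
Drop T8: Greenfield uncovered — not redundant.
3 redundant: T2, T4, T5.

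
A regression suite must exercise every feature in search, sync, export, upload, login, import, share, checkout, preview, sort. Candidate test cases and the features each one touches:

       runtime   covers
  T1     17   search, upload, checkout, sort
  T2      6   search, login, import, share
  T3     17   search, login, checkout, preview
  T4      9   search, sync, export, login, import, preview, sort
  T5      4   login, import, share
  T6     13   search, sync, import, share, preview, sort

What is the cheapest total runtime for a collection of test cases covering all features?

30

T1, T4, T5 cover every feature at runtime 17 + 9 + 4 = 30.
Any cover uses at least 3 test cases; among all covering selections none totals below 30.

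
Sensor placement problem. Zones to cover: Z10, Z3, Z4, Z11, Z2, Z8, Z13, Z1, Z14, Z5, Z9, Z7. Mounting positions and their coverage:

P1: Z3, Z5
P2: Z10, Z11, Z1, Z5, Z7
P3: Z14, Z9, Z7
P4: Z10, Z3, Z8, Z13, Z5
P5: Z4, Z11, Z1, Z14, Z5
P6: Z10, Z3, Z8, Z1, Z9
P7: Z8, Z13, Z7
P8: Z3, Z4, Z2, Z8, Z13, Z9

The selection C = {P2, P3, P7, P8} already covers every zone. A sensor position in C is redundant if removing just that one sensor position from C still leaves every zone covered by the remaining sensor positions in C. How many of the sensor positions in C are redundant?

Drop P2: Z10, Z11, Z1, Z5 uncovered — not redundant.
Drop P3: Z14 uncovered — not redundant.
Drop P7: the rest still cover every zone — redundant.
Drop P8: Z3, Z4, Z2 uncovered — not redundant.
1 redundant: P7.

1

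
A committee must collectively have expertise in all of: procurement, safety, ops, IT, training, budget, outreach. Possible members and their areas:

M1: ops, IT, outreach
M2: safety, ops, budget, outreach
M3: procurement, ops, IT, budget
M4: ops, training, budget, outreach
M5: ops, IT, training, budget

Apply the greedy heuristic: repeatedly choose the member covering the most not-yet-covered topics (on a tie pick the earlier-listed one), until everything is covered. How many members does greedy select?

3

Pick 1: M2 covers 4 new topics (safety, ops, budget, outreach).
Pick 2: M3 covers 2 new topics (procurement, IT).
Pick 3: M4 covers 1 new topics (training).
Greedy uses 3 members.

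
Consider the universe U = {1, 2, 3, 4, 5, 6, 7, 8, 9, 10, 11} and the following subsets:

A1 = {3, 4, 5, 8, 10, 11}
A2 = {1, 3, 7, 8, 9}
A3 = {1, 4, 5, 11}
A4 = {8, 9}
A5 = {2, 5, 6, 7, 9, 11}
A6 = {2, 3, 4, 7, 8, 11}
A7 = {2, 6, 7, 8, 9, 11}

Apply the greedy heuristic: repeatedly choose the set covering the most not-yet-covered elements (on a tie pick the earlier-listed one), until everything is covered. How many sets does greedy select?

Pick 1: A1 covers 6 new elements (3, 4, 5, 8, 10, 11).
Pick 2: A5 covers 4 new elements (2, 6, 7, 9).
Pick 3: A2 covers 1 new elements (1).
Greedy uses 3 sets.

3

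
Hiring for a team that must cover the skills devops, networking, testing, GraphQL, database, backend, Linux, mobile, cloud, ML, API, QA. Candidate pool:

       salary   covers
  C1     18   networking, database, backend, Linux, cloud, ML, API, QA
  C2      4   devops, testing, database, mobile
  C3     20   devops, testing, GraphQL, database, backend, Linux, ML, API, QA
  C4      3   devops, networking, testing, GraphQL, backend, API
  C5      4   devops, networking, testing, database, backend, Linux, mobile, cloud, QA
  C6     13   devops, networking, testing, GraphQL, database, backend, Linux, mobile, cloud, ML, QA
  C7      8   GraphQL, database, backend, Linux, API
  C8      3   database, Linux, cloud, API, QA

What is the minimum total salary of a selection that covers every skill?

C4, C6 cover every skill at salary 3 + 13 = 16.
Any cover uses at least 2 candidates; among all covering selections none totals below 16.
Greedy by coverage-per-salary would pick C5, C4, C6 for 20 — worse than the optimum 16.

16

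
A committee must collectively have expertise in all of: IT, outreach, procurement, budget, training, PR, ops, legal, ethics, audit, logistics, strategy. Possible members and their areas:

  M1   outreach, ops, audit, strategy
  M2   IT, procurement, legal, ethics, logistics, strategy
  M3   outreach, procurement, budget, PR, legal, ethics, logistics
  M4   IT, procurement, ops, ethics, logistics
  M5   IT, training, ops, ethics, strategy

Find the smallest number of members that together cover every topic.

3

M1, M3, M5 together cover {IT, outreach, procurement, budget, training, PR, ops, legal, ethics, audit, logistics, strategy} — every topic.
No 2 of the 5 members cover everything (all 10 pairs fall short), so 3 is minimum.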